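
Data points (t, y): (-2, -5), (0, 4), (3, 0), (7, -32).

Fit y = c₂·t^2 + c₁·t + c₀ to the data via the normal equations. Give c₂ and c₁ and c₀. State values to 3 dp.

Normal-equation sums: Σt^2·t^2 = 2498, Σt^2·t = 362, Σt^2 = 62, Σt·t = 62, Σt = 8, Σ1 = 4.
Right-hand side: Σt^2·y = -1588, Σt·y = -214, Σy = -33.
Solving the 3×3 system (Gaussian elimination) gives c₂ = -4765/4686, c₁ = 9577/4686, c₀ = 2674/781.

c₂ = -1.017, c₁ = 2.044, c₀ = 3.424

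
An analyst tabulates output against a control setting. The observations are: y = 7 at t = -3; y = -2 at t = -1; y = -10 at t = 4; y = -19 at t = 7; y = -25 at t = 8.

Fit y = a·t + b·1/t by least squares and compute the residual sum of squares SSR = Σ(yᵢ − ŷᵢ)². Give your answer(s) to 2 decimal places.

SSR = 4.89

The normal system MᵀM·[a, b]ᵀ = Mᵀy is [[139, 5]; [5, 34141/28224]]·[a, b]ᵀ = [-392, -1457/168]ᵀ.
Δ = 139·(34141/28224) − 5² = 4039999/28224.
a = ((-392)·(34141/28224) − 5·(-1457/168))/(4039999/28224) = -12159392/4039999; b = (139·(-1457/168) − 5·(-392))/(4039999/28224) = 21295176/4039999.
Residuals: -1099791/4039999, 1055786/4039999, 2913784/4039999, 5313595/4039999, -6386736/4039999; SSR = 19762146/4039999.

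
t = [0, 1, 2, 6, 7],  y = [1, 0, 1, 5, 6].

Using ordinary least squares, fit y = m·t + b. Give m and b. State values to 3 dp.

m = 0.835, b = -0.072

With design matrix M, MᵀM = [[90, 16]; [16, 5]] and Mᵀy = [74, 13]ᵀ.
Eliminating b: 5·(row 1) − 16·(row 2) gives 194·m = 5·74 − 16·13 = 162, so m = 81/97.
Then b = (13 − 16·(81/97))/5 = -7/97.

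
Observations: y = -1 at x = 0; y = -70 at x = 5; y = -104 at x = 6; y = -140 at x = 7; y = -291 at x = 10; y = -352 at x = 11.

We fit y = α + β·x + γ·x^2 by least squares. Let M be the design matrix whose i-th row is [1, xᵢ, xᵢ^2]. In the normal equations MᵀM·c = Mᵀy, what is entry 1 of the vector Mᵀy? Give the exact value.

-958

Entry 1 ↔ basis 1, so (Mᵀy)_{1} = Σᵢ yᵢ = (1)·(-1) + (1)·(-70) + (1)·(-104) + (1)·(-140) + (1)·(-291) + (1)·(-352) = -958.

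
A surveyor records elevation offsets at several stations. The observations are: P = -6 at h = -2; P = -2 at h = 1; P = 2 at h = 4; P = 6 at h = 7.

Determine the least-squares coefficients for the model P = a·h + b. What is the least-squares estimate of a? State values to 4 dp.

a = 1.3333

Sums needed: Σh·h = 70, Σh = 10, Σ1 = 4.
Right-hand side: Σh·P = 60, ΣP = 0.
Eliminating b: 4·(row 1) − 10·(row 2) gives 180·a = 4·60 − 10·0 = 240, so a = 4/3.
Then b = (0 − 10·(4/3))/4 = -10/3.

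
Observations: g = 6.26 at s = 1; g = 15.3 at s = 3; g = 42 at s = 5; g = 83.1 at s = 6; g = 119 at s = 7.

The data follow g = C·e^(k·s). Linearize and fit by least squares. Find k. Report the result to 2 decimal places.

k = 0.50

With ln gᵢ as the transformed response and sᵢ as the regressor:
Σs = 22.0000, Σ(s)² = 120.0000, Σln g = 17.4989, Σs·ln g = 88.6802.
Equations: 120.0000·k + 22.0000·ln C = 88.6802;  22.0000·k + 5·ln C = 17.4989.
Slope k = (n·Σs·ln g − Σs·Σln g)/(n·Σ(s)² − (Σs)²) = (5·88.6802 − 22.0000·17.4989)/116.0000 = 0.50367; ln C = (Σln g − k·Σs)/n = 1.28362.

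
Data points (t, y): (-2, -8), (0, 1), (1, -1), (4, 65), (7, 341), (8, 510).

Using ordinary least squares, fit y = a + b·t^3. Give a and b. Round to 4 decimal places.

a = -0.0223, b = 0.9958

Forming XᵀX = [[6, 912]; [912, 383954]] and Xᵀy = [908, 382306]ᵀ gives XᵀX·[a, b]ᵀ = Xᵀy.
det = 6·383954 − 912² = 1471980.
a = (908·383954 − 912·382306)/1471980 = -1642/73599; b = (6·382306 − 912·908)/1471980 = 24429/24533.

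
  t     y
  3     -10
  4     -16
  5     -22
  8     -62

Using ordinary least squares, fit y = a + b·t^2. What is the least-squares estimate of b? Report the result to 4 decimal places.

b = -0.9558

From the data, Σ1 = 4, Σt^2 = 114, Σt^2·t^2 = 5058.
Right-hand side: Σy = -110, Σt^2·y = -4864.
So AᵀA·[a, b]ᵀ = Aᵀy: [[4, 114]; [114, 5058]]·[a, b]ᵀ = [-110, -4864]ᵀ.
Δ = 4·5058 − 114² = 7236.
a = ((-110)·5058 − 114·(-4864))/7236 = -157/603; b = (4·(-4864) − 114·(-110))/7236 = -1729/1809.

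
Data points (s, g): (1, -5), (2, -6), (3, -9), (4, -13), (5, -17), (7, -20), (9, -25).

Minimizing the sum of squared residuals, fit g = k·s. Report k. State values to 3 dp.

The normal equations are: 185·k = -546.
Hence k = -546 / 185 ≈ -2.95135.

k = -2.951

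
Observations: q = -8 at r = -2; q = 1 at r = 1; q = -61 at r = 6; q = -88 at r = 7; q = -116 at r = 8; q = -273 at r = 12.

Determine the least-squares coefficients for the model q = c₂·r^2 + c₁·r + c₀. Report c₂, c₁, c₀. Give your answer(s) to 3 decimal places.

c₂ = -2.028, c₁ = 1.387, c₀ = 2.491

With design matrix A, AᵀA = [[28546, 2792, 298]; [2792, 298, 32]; [298, 32, 6]] and Aᵀq = [-53275, -5169, -545]ᵀ.
Solving the 3×3 system (Gaussian elimination) gives c₂ = -231056/113937, c₁ = 316019/227874, c₀ = 189191/75958.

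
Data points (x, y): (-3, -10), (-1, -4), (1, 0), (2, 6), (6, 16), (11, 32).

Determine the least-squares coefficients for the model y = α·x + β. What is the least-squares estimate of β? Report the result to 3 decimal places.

β = -1.320

Forming MᵀM = [[172, 16]; [16, 6]] and Mᵀy = [494, 40]ᵀ gives MᵀM·[α, β]ᵀ = Mᵀy.
Eliminating β: 6·(row 1) − 16·(row 2) gives 776·α = 6·494 − 16·40 = 2324, so α = 581/194.
Then β = (40 − 16·(581/194))/6 = -128/97.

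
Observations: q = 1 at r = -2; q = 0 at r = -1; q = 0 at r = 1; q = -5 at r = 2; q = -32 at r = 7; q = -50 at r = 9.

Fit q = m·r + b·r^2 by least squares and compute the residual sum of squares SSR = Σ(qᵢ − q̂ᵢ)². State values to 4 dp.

Entries of AᵀA: Σr·r = 140, Σr·r^2 = 1072, Σr^2·r^2 = 8996.
Moment sums: Σr·q = -686, Σr^2·q = -5634.
Normal equations: [[140, 1072]; [1072, 8996]]·[m, b]ᵀ = [-686, -5634]ᵀ.
det = 140·8996 − 1072² = 110256.
m = ((-686)·8996 − 1072·(-5634))/110256 = -16451/13782; b = (140·(-5634) − 1072·(-686))/110256 = -6671/13782.
Residuals: 3782/6891, -1630/2297, 11561/6891, -1554/2297, 506/6891, -115/2297; SSR = 28150/6891.

SSR = 4.0850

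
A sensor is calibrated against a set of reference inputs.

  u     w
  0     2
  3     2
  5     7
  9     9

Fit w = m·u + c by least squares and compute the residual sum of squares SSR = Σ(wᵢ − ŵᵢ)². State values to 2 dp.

SSR = 5.98

Sums needed: Σu·u = 115, Σu = 17, Σ1 = 4.
Moment sums: Σu·w = 122, Σw = 20.
MᵀM·[m, c]ᵀ = Mᵀw becomes [[115, 17]; [17, 4]]·[m, c]ᵀ = [122, 20]ᵀ.
det = 115·4 − 17² = 171.
m = (122·4 − 17·20)/171 = 148/171; c = (115·20 − 17·122)/171 = 226/171.
Residuals: 116/171, -328/171, 77/57, -1/9; SSR = 1022/171.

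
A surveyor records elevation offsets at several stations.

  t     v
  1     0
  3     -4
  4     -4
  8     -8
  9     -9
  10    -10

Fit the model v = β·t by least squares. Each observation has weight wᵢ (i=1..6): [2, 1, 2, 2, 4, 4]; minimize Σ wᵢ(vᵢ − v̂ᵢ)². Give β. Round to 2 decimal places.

β = -1.00

Setting ∂/∂β … = 0 gives: 895·β = -896.
β = (-896)/895 = -1.00112.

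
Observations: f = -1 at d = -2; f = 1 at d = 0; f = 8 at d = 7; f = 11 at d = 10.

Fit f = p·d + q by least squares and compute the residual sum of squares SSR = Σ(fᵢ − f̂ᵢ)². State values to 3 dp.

SSR = 0.000

Sums needed: Σd·d = 153, Σd = 15, Σ1 = 4.
For Mᵀf: Σd·f = 168, Σf = 19.
Δ = 153·4 − 15² = 387.
p = (168·4 − 15·19)/387 = 1; q = (153·19 − 15·168)/387 = 1.
Residuals: 0, 0, 0, 0; SSR = 0.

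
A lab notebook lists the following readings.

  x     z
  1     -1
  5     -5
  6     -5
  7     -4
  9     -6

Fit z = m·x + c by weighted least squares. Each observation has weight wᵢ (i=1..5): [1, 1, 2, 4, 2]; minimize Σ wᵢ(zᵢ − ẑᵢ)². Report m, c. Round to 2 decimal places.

With design matrix A, AᵀWA = [[456, 64]; [64, 10]] and AᵀWz = [-306, -44]ᵀ.
Δ = 456·10 − 64² = 464.
m = ((-306)·10 − 64·(-44))/464 = -61/116; c = (456·(-44) − 64·(-306))/464 = -30/29.

m = -0.53, c = -1.03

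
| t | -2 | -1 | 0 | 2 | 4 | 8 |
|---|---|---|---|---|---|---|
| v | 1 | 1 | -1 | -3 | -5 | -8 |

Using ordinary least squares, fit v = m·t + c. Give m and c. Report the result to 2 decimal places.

m = -0.95, c = -0.76

The normal equations are: 89·m + 11·c = -93;  11·m + 6·c = -15.
det = 89·6 − 11² = 413.
m = ((-93)·6 − 11·(-15))/413 = -393/413; c = (89·(-15) − 11·(-93))/413 = -312/413.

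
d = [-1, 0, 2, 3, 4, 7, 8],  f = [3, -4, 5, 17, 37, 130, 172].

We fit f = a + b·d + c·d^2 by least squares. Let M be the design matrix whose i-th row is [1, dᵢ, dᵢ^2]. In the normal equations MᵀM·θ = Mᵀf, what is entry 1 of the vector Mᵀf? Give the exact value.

360

Entry 1 ↔ basis 1, so (Mᵀf)_{1} = Σᵢ fᵢ = (1)·(3) + (1)·(-4) + (1)·(5) + (1)·(17) + (1)·(37) + (1)·(130) + (1)·(172) = 360.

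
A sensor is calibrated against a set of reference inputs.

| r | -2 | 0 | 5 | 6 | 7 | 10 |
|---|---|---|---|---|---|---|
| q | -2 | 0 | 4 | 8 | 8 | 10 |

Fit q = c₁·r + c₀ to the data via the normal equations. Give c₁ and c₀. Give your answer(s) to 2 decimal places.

Normal-equation sums: Σr·r = 214, Σr = 26, Σ1 = 6.
For Mᵀq: Σr·q = 228, Σq = 28.
So MᵀM·[c₁, c₀]ᵀ = Mᵀq: [[214, 26]; [26, 6]]·[c₁, c₀]ᵀ = [228, 28]ᵀ.
Δ = 214·6 − 26² = 608.
c₁ = (228·6 − 26·28)/608 = 20/19; c₀ = (214·28 − 26·228)/608 = 2/19.

c₁ = 1.05, c₀ = 0.11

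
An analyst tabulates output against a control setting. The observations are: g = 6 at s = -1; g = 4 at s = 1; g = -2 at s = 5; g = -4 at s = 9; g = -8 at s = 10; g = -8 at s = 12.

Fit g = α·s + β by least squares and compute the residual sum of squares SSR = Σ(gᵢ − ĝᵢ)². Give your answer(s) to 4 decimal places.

SSR = 6.1176

Compute the Gram sums: Σs·s = 352, Σs = 36, Σ1 = 6.
And Σs·g = -224, Σg = -12.
So MᵀM·[α, β]ᵀ = Mᵀg: [[352, 36]; [36, 6]]·[α, β]ᵀ = [-224, -12]ᵀ.
Determinant 352·6 − 36² = 816.
α = ((-224)·6 − 36·(-12))/816 = -19/17; β = (352·(-12) − 36·(-224))/816 = 80/17.
Residuals: 3/17, 7/17, -19/17, 23/17, -26/17, 12/17; SSR = 104/17.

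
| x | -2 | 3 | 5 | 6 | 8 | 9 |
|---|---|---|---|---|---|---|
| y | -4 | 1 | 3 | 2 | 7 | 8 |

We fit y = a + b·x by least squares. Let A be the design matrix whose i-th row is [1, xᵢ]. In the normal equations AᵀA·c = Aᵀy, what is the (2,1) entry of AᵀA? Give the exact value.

29

Row 2 ↔ basis x, column 1 ↔ basis 1, so (AᵀA)_{2,1} = Σᵢ x = (-2)·(1) + (3)·(1) + (5)·(1) + (6)·(1) + (8)·(1) + (9)·(1) = 29.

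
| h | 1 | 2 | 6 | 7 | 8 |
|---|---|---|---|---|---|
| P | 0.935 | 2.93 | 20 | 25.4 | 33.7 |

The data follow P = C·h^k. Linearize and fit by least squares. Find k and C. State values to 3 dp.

k = 1.720, C = 0.916

With ln Pᵢ as the transformed response and ln hᵢ as the regressor:
Σln h = 6.5103, Σ(ln h)² = 11.8015, Σln P = 10.7558, Σln h·ln P = 19.7217.
Equations: 11.8015·k + 6.5103·ln C = 19.7217;  6.5103·k + 5·ln C = 10.7558.
Δ = 11.8015·5 − (6.5103)² = 16.6240; k = (19.7217·5 − 6.5103·10.7558)/16.6240 = 1.71955, ln C = (11.8015·10.7558 − 6.5103·19.7217)/16.6240 = -0.08778, so C = exp(-0.08778) = 0.91596.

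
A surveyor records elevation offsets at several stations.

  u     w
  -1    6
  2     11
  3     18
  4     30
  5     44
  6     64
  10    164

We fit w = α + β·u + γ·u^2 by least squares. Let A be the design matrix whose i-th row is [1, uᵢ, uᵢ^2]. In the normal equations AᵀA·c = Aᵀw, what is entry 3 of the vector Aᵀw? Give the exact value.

Entry 3 ↔ basis u^2, so (Aᵀw)_{3} = Σᵢ (u^2)·wᵢ = (1)·(6) + (4)·(11) + (9)·(18) + (16)·(30) + (25)·(44) + (36)·(64) + (100)·(164) = 20496.

20496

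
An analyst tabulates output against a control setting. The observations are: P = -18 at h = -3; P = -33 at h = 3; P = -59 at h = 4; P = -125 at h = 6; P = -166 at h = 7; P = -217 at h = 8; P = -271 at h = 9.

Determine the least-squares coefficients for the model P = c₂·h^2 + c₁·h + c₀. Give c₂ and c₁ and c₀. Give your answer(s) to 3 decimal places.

c₂ = -3.077, c₁ = -2.628, c₀ = 1.829

The normal equations are: 14772·c₂ + 1864·c₁ + 264·c₀ = -49876;  1864·c₂ + 264·c₁ + 34·c₀ = -6368;  264·c₂ + 34·c₁ + 7·c₀ = -889.
Row-reducing yields c₂ = -185326/60221, c₁ = -316543/120442, c₀ = 110118/60221.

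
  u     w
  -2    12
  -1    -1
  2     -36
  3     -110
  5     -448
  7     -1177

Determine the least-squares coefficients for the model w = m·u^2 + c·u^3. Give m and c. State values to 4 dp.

m = -2.9626, c = -3.0067

Sums needed: Σu^2·u^2 = 3140, Σu^2·u^3 = 20174, Σu^3·u^3 = 134132.
And Σu^2·w = -69960, Σu^3·w = -463064.
Normal equations: [[3140, 20174]; [20174, 134132]]·[m, c]ᵀ = [-69960, -463064]ᵀ.
det = 3140·134132 − 20174² = 14184204.
m = ((-69960)·134132 − 20174·(-463064))/14184204 = -10505396/3546051; c = (3140·(-463064) − 20174·(-69960))/14184204 = -10661980/3546051.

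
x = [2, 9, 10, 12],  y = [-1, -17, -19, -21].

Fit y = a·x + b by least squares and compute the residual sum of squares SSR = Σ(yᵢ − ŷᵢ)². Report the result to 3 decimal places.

Entries of MᵀM: Σx·x = 329, Σx = 33, Σ1 = 4.
Moment sums: Σx·y = -597, Σy = -58.
So MᵀM·[a, b]ᵀ = Mᵀy: [[329, 33]; [33, 4]]·[a, b]ᵀ = [-597, -58]ᵀ.
Eliminating b: 4·(row 1) − 33·(row 2) gives 227·a = 4·(-597) − 33·(-58) = -474, so a = -474/227.
Then b = ((-58) − 33·(-474/227))/4 = 619/227.
Residuals: 102/227, -212/227, -192/227, 302/227; SSR = 808/227.

SSR = 3.559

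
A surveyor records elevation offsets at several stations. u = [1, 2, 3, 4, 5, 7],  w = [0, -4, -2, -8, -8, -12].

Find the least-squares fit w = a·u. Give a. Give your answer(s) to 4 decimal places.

MᵀM·[a]ᵀ = Mᵀw reads: 104·a = -170.
a = (-170)/104 = -1.63462.

a = -1.6346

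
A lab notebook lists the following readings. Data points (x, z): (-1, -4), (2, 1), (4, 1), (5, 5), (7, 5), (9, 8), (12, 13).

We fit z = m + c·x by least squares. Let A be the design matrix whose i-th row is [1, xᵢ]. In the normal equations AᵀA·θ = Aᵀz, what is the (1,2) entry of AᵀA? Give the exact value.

38

Row 1 ↔ basis 1, column 2 ↔ basis x, so (AᵀA)_{1,2} = Σᵢ x = (1)·(-1) + (1)·(2) + (1)·(4) + (1)·(5) + (1)·(7) + (1)·(9) + (1)·(12) = 38.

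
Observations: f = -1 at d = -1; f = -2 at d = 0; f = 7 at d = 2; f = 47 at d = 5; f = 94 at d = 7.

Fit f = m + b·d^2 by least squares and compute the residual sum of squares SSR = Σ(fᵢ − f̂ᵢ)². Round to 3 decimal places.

The normal system AᵀA·[m, b]ᵀ = Aᵀf is [[5, 79]; [79, 3043]]·[m, b]ᵀ = [145, 5808]ᵀ.
Eliminating b: 3043·(row 1) − 79·(row 2) gives 8974·m = 3043·145 − 79·5808 = -17597, so m = -17597/8974.
Then b = (5808 − 79·(-17597/8974))/3043 = 17585/8974.
Residuals: -4481/4487, -351/8974, 10075/8974, -125/4487, -256/4487; SSR = 20311/8974.

SSR = 2.263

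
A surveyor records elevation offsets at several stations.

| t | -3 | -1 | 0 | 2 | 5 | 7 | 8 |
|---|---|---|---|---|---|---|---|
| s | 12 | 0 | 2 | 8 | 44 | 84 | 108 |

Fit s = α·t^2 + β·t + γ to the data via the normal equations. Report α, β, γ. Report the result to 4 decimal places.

Forming XᵀX = [[7220, 960, 152]; [960, 152, 18]; [152, 18, 7]] and Xᵀs = [12268, 1652, 258]ᵀ gives XᵀX·[α, β, γ]ᵀ = Xᵀs.
Inverting the 3×3 Gram matrix, [α, β, γ]ᵀ = [62135/39557, 35390/39557, 2534/5651]ᵀ.

α = 1.5708, β = 0.8947, γ = 0.4484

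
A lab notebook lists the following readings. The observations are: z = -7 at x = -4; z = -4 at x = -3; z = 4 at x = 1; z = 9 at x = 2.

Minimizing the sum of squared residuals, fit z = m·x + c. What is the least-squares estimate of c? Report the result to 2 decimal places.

AᵀA·[m, c]ᵀ = Aᵀz reads: 30·m + (-4)·c = 62;  (-4)·m + 4·c = 2.
det = 30·4 − (-4)² = 104.
m = (62·4 − (-4)·2)/104 = 32/13; c = (30·2 − (-4)·62)/104 = 77/26.

c = 2.96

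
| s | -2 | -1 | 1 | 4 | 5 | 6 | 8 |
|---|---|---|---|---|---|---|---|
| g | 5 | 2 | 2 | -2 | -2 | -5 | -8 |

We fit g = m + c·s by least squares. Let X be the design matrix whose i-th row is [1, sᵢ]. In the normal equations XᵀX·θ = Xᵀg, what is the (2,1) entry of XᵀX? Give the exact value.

21

Row 2 ↔ basis s, column 1 ↔ basis 1, so (XᵀX)_{2,1} = Σᵢ s = (-2)·(1) + (-1)·(1) + (1)·(1) + (4)·(1) + (5)·(1) + (6)·(1) + (8)·(1) = 21.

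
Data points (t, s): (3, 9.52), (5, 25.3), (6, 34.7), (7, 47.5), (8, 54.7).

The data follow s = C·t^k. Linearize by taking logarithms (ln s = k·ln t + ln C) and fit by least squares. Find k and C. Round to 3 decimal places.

k = 1.820, C = 1.316

With ln sᵢ as the transformed response and ln tᵢ as the regressor:
AᵀA = [[15.1183, 8.5252]; [8.5252, 5]], rhs = [29.8646, 16.8935]ᵀ  (here Σln t = 8.5252, Σ(ln t)² = 15.1183, Σln s = 16.8935, Σln t·ln s = 29.8646).
Solving (det = 2.9130): k = 1.82034, ln C = 0.27497, so C = exp(0.27497) = 1.31649.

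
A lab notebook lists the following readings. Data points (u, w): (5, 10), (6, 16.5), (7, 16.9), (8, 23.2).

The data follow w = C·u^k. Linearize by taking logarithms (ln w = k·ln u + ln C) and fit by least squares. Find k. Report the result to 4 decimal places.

Let Y = ln w. Fitting Y = k·ln u + ln C by least squares:
Over the data: Σln u = 7.4265, Σ(ln u)² = 13.9113, Σln w = 11.0774, Σln u·ln w = 20.7686.
Normal system: [[13.9113, 7.4265]; [7.4265, 4]]·[k, ln C]ᵀ = [20.7686, 11.0774]ᵀ.
Solving (det = 0.4917): k = 1.64210, ln C = -0.27942.

k = 1.6421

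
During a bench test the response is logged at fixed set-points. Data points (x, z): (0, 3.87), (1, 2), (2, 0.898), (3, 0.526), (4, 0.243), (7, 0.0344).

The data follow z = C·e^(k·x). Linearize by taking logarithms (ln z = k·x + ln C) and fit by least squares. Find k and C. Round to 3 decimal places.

Linearized form: ln z = k·x + ln C. From the 6 transformed points,
Sums: Σx = 17.0000, Σ(x)² = 79.0000, Σln z = -3.4880, Σx·ln z = -30.6961.
Normal system: [[79.0000, 17.0000]; [17.0000, 6]]·[k, ln C]ᵀ = [-30.6961, -3.4880]ᵀ.
Slope k = (n·Σx·ln z − Σx·Σln z)/(n·Σ(x)² − (Σx)²) = (6·-30.6961 − 17.0000·-3.4880)/185.0000 = -0.67503; ln C = (Σln z − k·Σx)/n = 1.33124, so C = exp(1.33124) = 3.78572.

k = -0.675, C = 3.786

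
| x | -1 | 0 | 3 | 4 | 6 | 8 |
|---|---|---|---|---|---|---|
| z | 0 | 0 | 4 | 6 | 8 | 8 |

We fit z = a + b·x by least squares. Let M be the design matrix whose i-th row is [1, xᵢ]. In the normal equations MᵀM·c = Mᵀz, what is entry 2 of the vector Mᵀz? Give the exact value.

148

Entry 2 ↔ basis x, so (Mᵀz)_{2} = Σᵢ (x)·zᵢ = (-1)·(0) + (0)·(0) + (3)·(4) + (4)·(6) + (6)·(8) + (8)·(8) = 148.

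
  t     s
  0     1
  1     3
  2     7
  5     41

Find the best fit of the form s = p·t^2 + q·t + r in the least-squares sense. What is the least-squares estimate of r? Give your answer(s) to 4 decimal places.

r = 1.1657

Entries of MᵀM: Σt^2·t^2 = 642, Σt^2·t = 134, Σt^2 = 30, Σt·t = 30, Σt = 8, Σ1 = 4.
Right-hand side: Σt^2·s = 1056, Σt·s = 222, Σs = 52.
Normal equations: [[642, 134, 30]; [134, 30, 8]; [30, 8, 4]]·[p, q, r]ᵀ = [1056, 222, 52]ᵀ.
Solving the 3×3 system (Gaussian elimination) gives p = 296/181, q = -39/181, r = 211/181.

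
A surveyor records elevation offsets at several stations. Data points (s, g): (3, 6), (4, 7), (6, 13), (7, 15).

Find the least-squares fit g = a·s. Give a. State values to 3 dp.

Forming MᵀM = [[110]] and Mᵀg = [229]ᵀ gives MᵀM·[a]ᵀ = Mᵀg.
Hence a = 229 / 110 ≈ 2.08182.

a = 2.082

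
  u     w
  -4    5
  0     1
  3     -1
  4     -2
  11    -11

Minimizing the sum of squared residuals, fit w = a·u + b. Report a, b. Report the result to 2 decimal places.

Normal-equation sums: Σu·u = 162, Σu = 14, Σ1 = 5.
Right-hand side: Σu·w = -152, Σw = -8.
Normal equations: [[162, 14]; [14, 5]]·[a, b]ᵀ = [-152, -8]ᵀ.
Determinant 162·5 − 14² = 614.
a = ((-152)·5 − 14·(-8))/614 = -324/307; b = (162·(-8) − 14·(-152))/614 = 416/307.

a = -1.06, b = 1.36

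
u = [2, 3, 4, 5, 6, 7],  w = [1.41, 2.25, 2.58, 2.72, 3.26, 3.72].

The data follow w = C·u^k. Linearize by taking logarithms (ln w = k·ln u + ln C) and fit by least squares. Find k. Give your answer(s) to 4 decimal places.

With ln wᵢ as the transformed response and ln uᵢ as the regressor:
Σln u = 8.5252, Σ(ln u)² = 13.1965, Σln w = 5.5984, Σln u·ln w = 8.7272.
Normal system: [[13.1965, 8.5252]; [8.5252, 6]]·[k, ln C]ᵀ = [8.7272, 5.5984]ᵀ.
Solving (det = 6.5005): k = 0.71317, ln C = -0.08025.

k = 0.7132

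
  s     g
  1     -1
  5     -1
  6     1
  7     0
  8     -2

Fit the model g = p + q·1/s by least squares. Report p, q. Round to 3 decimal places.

Entries of XᵀX: Σ1 = 5, Σ1/s = 1373/840, Σ1/s·1/s = 778849/705600.
Moment sums: Σg = -3, Σ1/s·g = -77/60.
Normal equations: [[5, 1373/840]; [1373/840, 778849/705600]]·[p, q]ᵀ = [-3, -77/60]ᵀ.
Eliminating q: (778849/705600)·(row 1) − (1373/840)·(row 2) gives (502279/176400)·p = (778849/705600)·(-3) − (1373/840)·(-77/60) = -856453/705600, so p = -856453/2009116.
Then q = ((-77/60) − (1373/840)·(-856453/2009116))/(778849/705600) = -266910/502279.

p = -0.426, q = -0.531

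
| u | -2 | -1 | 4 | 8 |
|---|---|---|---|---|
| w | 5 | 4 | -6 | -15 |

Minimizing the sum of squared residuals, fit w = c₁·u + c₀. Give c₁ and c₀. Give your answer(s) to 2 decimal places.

c₁ = -2.02, c₀ = 1.55

AᵀA·[c₁, c₀]ᵀ = Aᵀw reads: 85·c₁ + 9·c₀ = -158;  9·c₁ + 4·c₀ = -12.
(Σu·u = 85, Σu = 9, Σ1 = 4, Σu·w = -158, Σw = -12.)
Eliminating c₀: 4·(row 1) − 9·(row 2) gives 259·c₁ = 4·(-158) − 9·(-12) = -524, so c₁ = -524/259.
Then c₀ = ((-12) − 9·(-524/259))/4 = 402/259.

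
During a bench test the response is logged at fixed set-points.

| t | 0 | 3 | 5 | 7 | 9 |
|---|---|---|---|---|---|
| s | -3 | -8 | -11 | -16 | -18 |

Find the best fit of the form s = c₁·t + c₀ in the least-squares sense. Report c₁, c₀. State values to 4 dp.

c₁ = -1.7254, c₀ = -2.9180

With design matrix X, XᵀX = [[164, 24]; [24, 5]] and Xᵀs = [-353, -56]ᵀ.
Eliminating c₀: 5·(row 1) − 24·(row 2) gives 244·c₁ = 5·(-353) − 24·(-56) = -421, so c₁ = -421/244.
Then c₀ = ((-56) − 24·(-421/244))/5 = -178/61.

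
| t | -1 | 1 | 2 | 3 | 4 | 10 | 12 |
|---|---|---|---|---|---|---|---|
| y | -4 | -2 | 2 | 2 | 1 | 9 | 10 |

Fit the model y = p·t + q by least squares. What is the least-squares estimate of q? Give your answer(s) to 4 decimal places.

q = -2.1328

Setting ∂/∂p … = 0 gives: 275·p + 31·q = 226;  31·p + 7·q = 18.
Eliminating q: 7·(row 1) − 31·(row 2) gives 964·p = 7·226 − 31·18 = 1024, so p = 256/241.
Then q = (18 − 31·(256/241))/7 = -514/241.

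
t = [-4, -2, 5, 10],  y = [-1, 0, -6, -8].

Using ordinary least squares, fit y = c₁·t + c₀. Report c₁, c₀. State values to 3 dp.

Forming MᵀM = [[145, 9]; [9, 4]] and Mᵀy = [-106, -15]ᵀ gives MᵀM·[c₁, c₀]ᵀ = Mᵀy.
Determinant 145·4 − 9² = 499.
c₁ = ((-106)·4 − 9·(-15))/499 = -289/499; c₀ = (145·(-15) − 9·(-106))/499 = -1221/499.

c₁ = -0.579, c₀ = -2.447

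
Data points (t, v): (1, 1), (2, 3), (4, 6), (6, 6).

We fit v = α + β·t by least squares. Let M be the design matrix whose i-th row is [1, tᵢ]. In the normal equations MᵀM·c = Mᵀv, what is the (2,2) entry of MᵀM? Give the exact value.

57

Row 2 ↔ basis t, column 2 ↔ basis t, so (MᵀM)_{2,2} = Σᵢ (t)·(t) = (1)·(1) + (2)·(2) + (4)·(4) + (6)·(6) = 57.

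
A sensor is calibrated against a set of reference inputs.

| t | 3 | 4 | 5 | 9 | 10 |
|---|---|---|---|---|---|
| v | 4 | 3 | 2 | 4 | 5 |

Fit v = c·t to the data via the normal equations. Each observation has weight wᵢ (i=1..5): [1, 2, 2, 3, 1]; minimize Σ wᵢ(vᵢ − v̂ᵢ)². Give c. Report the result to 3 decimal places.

MᵀWM·[c]ᵀ = MᵀWv reads: 434·c = 214.
(Σwᵢ·t·t = 434, Σwᵢ·t·v = 214.)
Hence c = 214 / 434 ≈ 0.493088.

c = 0.493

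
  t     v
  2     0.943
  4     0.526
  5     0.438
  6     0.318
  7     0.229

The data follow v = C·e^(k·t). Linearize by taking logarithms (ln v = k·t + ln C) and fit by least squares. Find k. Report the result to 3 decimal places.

With ln vᵢ as the transformed response and tᵢ as the regressor:
Σt = 24.0000, Σ(t)² = 130.0000, Σln v = -4.1464, Σt·ln v = -24.0073.
Equations: 130.0000·k + 24.0000·ln C = -24.0073;  24.0000·k + 5·ln C = -4.1464.
Solving (det = 74.0000): k = -0.27733, ln C = 0.50192.

k = -0.277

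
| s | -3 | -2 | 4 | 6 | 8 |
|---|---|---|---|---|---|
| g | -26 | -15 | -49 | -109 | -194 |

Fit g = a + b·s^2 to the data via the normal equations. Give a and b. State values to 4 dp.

With design matrix A, AᵀA = [[5, 129]; [129, 5745]] and Aᵀg = [-393, -17418]ᵀ.
det = 5·5745 − 129² = 12084.
a = ((-393)·5745 − 129·(-17418))/12084 = -3621/4028; b = (5·(-17418) − 129·(-393))/12084 = -12131/4028.

a = -0.8990, b = -3.0117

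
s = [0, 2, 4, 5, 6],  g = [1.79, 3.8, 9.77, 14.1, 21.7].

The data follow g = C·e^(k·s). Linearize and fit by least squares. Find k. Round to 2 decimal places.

Taking logs, ln g = k·s + ln C, so regress ln g on s.
Σs = 17.0000, Σ(s)² = 81.0000, Σln g = 9.9200, Σs·ln g = 43.4820.
Normal system: [[81.0000, 17.0000]; [17.0000, 5]]·[k, ln C]ᵀ = [43.4820, 9.9200]ᵀ.
Slope k = (n·Σs·ln g − Σs·Σln g)/(n·Σ(s)² − (Σs)²) = (5·43.4820 − 17.0000·9.9200)/116.0000 = 0.42043; ln C = (Σln g − k·Σs)/n = 0.55455.

k = 0.42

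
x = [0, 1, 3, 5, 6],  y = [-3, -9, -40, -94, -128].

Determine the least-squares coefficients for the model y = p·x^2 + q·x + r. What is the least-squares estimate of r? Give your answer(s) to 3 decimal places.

Compute the Gram sums: Σx^2·x^2 = 2003, Σx^2·x = 369, Σx^2 = 71, Σx·x = 71, Σx = 15, Σ1 = 5.
Right-hand side: Σx^2·y = -7327, Σx·y = -1367, Σy = -274.
Normal equations: [[2003, 369, 71]; [369, 71, 15]; [71, 15, 5]]·[p, q, r]ᵀ = [-7327, -1367, -274]ᵀ.
Inverting the 3×3 Gram matrix, [p, q, r]ᵀ = [-277/98, -5099/1274, -1692/637]ᵀ.

r = -2.656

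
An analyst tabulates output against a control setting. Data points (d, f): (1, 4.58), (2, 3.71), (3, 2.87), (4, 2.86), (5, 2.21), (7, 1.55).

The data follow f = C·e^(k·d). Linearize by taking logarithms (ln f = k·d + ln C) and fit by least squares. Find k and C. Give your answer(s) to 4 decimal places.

Linearized form: ln f = k·d + ln C. From the 6 transformed points,
Sums: Σd = 22.0000, Σ(d)² = 104.0000, Σln f = 6.1691, Σd·ln f = 18.5427.
Normal system: [[104.0000, 22.0000]; [22.0000, 6]]·[k, ln C]ᵀ = [18.5427, 6.1691]ᵀ.
Slope k = (n·Σd·ln f − Σd·Σln f)/(n·Σ(d)² − (Σd)²) = (6·18.5427 − 22.0000·6.1691)/140.0000 = -0.17474; ln C = (Σln f − k·Σd)/n = 1.66891, so C = exp(1.66891) = 5.30639.

k = -0.1747, C = 5.3064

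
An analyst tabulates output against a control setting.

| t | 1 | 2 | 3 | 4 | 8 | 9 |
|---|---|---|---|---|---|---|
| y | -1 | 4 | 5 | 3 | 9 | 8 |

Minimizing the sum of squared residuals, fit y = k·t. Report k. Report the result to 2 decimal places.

k = 1.02

Setting ∂/∂k … = 0 gives: 175·k = 178.
k = 178/175 = 1.01714.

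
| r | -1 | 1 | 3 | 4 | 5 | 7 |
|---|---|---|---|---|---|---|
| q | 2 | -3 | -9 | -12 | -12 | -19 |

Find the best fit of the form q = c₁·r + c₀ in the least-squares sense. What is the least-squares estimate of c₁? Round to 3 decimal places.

c₁ = -2.576

With design matrix A, AᵀA = [[101, 19]; [19, 6]] and Aᵀq = [-273, -53]ᵀ.
Eliminating c₀: 6·(row 1) − 19·(row 2) gives 245·c₁ = 6·(-273) − 19·(-53) = -631, so c₁ = -631/245.
Then c₀ = ((-53) − 19·(-631/245))/6 = -166/245.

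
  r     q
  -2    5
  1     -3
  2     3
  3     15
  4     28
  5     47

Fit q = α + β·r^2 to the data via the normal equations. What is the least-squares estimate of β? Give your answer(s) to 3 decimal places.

The normal system XᵀX·[α, β]ᵀ = Xᵀq is [[6, 59]; [59, 995]]·[α, β]ᵀ = [95, 1787]ᵀ.
Δ = 6·995 − 59² = 2489.
α = (95·995 − 59·1787)/2489 = -10908/2489; β = (6·1787 − 59·95)/2489 = 5117/2489.

β = 2.056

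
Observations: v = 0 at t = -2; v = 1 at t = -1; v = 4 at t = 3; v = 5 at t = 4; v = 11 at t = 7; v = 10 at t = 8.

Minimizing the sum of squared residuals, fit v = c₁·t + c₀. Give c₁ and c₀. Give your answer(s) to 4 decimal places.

c₁ = 1.0845, c₀ = 1.7324

From the data, Σt·t = 143, Σt = 19, Σ1 = 6.
Right-hand side: Σt·v = 188, Σv = 31.
Normal equations: [[143, 19]; [19, 6]]·[c₁, c₀]ᵀ = [188, 31]ᵀ.
Δ = 143·6 − 19² = 497.
c₁ = (188·6 − 19·31)/497 = 77/71; c₀ = (143·31 − 19·188)/497 = 123/71.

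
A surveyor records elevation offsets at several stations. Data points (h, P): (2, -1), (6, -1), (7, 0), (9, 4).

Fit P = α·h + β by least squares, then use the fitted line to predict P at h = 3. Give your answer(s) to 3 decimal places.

P̂ = -1.346

The normal equations are: 170·α + 24·β = 28;  24·α + 4·β = 2.
(Σh·h = 170, Σh = 24, Σ1 = 4, Σh·P = 28, ΣP = 2.)
Eliminating β: 4·(row 1) − 24·(row 2) gives 104·α = 4·28 − 24·2 = 64, so α = 8/13.
Then β = (2 − 24·(8/13))/4 = -83/26.
At h = 3: P̂ = (8/13)·(3) + (-83/26)·(1) = -35/26.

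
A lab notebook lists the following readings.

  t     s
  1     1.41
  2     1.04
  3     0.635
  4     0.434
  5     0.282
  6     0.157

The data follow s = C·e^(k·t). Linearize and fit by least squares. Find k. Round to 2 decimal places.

With ln sᵢ as the transformed response and tᵢ as the regressor:
Over the data: Σt = 21.0000, Σ(t)² = 91.0000, Σln s = -4.0234, Σt·ln s = -21.7175.
Normal system: [[91.0000, 21.0000]; [21.0000, 6]]·[k, ln C]ᵀ = [-21.7175, -4.0234]ᵀ.
Solving (det = 105.0000): k = -0.43632, ln C = 0.85656.

k = -0.44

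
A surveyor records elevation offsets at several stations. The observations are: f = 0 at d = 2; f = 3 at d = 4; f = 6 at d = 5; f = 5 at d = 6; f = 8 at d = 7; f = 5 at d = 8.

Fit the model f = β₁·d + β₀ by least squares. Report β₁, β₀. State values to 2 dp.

β₁ = 1.03, β₀ = -0.99

With design matrix A, AᵀA = [[194, 32]; [32, 6]] and Aᵀf = [168, 27]ᵀ.
Δ = 194·6 − 32² = 140.
β₁ = (168·6 − 32·27)/140 = 36/35; β₀ = (194·27 − 32·168)/140 = -69/70.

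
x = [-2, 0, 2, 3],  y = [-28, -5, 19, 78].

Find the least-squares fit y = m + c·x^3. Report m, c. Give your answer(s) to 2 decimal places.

m = -4.51, c = 3.04

Entries of AᵀA: Σ1 = 4, Σx^3 = 27, Σx^3·x^3 = 857.
For Aᵀy: Σy = 64, Σx^3·y = 2482.
Normal equations: [[4, 27]; [27, 857]]·[m, c]ᵀ = [64, 2482]ᵀ.
det = 4·857 − 27² = 2699.
m = (64·857 − 27·2482)/2699 = -12166/2699; c = (4·2482 − 27·64)/2699 = 8200/2699.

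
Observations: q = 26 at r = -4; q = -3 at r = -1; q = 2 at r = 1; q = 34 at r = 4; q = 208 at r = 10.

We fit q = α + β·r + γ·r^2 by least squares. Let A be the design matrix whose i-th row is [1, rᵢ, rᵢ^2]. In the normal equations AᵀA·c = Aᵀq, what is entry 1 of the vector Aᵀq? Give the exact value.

Entry 1 ↔ basis 1, so (Aᵀq)_{1} = Σᵢ qᵢ = (1)·(26) + (1)·(-3) + (1)·(2) + (1)·(34) + (1)·(208) = 267.

267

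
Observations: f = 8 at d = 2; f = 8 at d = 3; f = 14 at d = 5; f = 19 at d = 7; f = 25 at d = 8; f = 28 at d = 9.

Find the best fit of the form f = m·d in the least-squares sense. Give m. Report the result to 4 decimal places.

With design matrix A, AᵀA = [[232]] and Aᵀf = [695]ᵀ.
Hence m = 695 / 232 ≈ 2.99569.

m = 2.9957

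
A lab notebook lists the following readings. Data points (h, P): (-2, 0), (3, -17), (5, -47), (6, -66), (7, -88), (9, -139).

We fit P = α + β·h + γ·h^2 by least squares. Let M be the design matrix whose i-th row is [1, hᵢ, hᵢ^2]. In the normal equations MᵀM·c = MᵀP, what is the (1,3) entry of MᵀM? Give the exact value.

204

Row 1 ↔ basis 1, column 3 ↔ basis h^2, so (MᵀM)_{1,3} = Σᵢ h^2 = (1)·(4) + (1)·(9) + (1)·(25) + (1)·(36) + (1)·(49) + (1)·(81) = 204.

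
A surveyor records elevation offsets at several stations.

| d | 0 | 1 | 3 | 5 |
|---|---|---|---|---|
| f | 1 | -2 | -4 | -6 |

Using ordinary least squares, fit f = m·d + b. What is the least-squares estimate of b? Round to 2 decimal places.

From the data, Σd·d = 35, Σd = 9, Σ1 = 4.
Right-hand side: Σd·f = -44, Σf = -11.
So MᵀM·[m, b]ᵀ = Mᵀf: [[35, 9]; [9, 4]]·[m, b]ᵀ = [-44, -11]ᵀ.
Δ = 35·4 − 9² = 59.
m = ((-44)·4 − 9·(-11))/59 = -77/59; b = (35·(-11) − 9·(-44))/59 = 11/59.

b = 0.19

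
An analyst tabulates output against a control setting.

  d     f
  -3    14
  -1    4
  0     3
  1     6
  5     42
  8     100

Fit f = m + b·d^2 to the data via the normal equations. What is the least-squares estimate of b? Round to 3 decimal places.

b = 1.520

Entries of MᵀM: Σ1 = 6, Σd^2 = 100, Σd^2·d^2 = 4804.
And Σf = 169, Σd^2·f = 7586.
Eliminating b: 4804·(row 1) − 100·(row 2) gives 18824·m = 4804·169 − 100·7586 = 53276, so m = 13319/4706.
Then b = (7586 − 100·(13319/4706))/4804 = 3577/2353.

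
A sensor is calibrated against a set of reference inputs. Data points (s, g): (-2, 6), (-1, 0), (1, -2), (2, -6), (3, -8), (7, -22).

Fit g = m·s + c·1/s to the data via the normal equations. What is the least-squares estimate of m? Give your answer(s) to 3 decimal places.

m = -3.176

From the data, Σs·s = 68, Σs·1/s = 6, Σ1/s·1/s = 2321/882.
Moment sums: Σs·g = -204, Σ1/s·g = -290/21.
AᵀA·[m, c]ᵀ = Aᵀg becomes [[68, 6]; [6, 2321/882]]·[m, c]ᵀ = [-204, -290/21]ᵀ.
Eliminating c: (2321/882)·(row 1) − 6·(row 2) gives (63038/441)·m = (2321/882)·(-204) − 6·(-290/21) = -66734/147, so m = -100101/31519.
Then c = ((-290/21) − 6·(-100101/31519))/(2321/882) = 62832/31519.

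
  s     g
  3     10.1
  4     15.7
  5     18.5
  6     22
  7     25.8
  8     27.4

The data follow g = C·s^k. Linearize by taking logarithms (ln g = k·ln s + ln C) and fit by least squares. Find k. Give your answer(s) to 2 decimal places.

k = 1.00

Linearized form: ln g = k·ln s + ln C. From the 6 transformed points,
AᵀA = [[17.0401, 9.9115]; [9.9115, 6]], rhs = [29.8014, 17.6359]ᵀ  (here Σln s = 9.9115, Σ(ln s)² = 17.0401, Σln g = 17.6359, Σln s·ln g = 29.8014).
Solving (det = 4.0036): k = 1.00170, ln C = 1.28460.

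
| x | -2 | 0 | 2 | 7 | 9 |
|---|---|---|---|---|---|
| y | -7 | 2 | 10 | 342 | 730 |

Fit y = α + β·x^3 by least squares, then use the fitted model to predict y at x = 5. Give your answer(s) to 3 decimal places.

ŷ = 126.145

The normal equations are: 5·α + 1072·β = 1077;  1072·α + 649218·β = 649612.
det = 5·649218 − 1072² = 2096906.
α = (1077·649218 − 1072·649612)/2096906 = 1411861/1048453; β = (5·649612 − 1072·1077)/2096906 = 1046758/1048453.
At x = 5: ŷ = (1411861/1048453)·(1) + (1046758/1048453)·(125) = 132256611/1048453.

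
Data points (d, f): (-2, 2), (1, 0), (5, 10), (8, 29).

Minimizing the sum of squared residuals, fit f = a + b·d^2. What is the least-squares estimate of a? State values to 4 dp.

a = -0.4407

MᵀM·[a, b]ᵀ = Mᵀf reads: 4·a + 94·b = 41;  94·a + 4738·b = 2114.
(Σ1 = 4, Σd^2 = 94, Σd^2·d^2 = 4738, Σf = 41, Σd^2·f = 2114.)
Determinant 4·4738 − 94² = 10116.
a = (41·4738 − 94·2114)/10116 = -743/1686; b = (4·2114 − 94·41)/10116 = 767/1686.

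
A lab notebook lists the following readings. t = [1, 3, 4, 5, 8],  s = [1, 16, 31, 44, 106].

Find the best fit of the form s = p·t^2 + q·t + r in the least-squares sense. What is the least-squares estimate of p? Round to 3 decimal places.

Normal-equation sums: Σt^2·t^2 = 5059, Σt^2·t = 729, Σt^2 = 115, Σt·t = 115, Σt = 21, Σ1 = 5.
Moment sums: Σt^2·s = 8525, Σt·s = 1241, Σs = 198.
Normal equations: [[5059, 729, 115]; [729, 115, 21]; [115, 21, 5]]·[p, q, r]ᵀ = [8525, 1241, 198]ᵀ.
Solving the 3×3 system (Gaussian elimination) gives p = 3569/2612, q = 7141/2612, r = -2161/653.

p = 1.366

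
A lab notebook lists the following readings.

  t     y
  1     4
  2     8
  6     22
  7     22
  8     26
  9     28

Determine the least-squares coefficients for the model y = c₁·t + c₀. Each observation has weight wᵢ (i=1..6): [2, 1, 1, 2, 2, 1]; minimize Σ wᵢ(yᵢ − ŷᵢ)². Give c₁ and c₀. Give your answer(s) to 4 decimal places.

Compute the Gram sums: Σwᵢ·t·t = 349, Σwᵢ·t = 49, Σwᵢ·1 = 9.
For MᵀWy: Σwᵢ·t·y = 1132, Σwᵢ·y = 162.
Eliminating c₀: 9·(row 1) − 49·(row 2) gives 740·c₁ = 9·1132 − 49·162 = 2250, so c₁ = 225/74.
Then c₀ = (162 − 49·(225/74))/9 = 107/74.

c₁ = 3.0405, c₀ = 1.4459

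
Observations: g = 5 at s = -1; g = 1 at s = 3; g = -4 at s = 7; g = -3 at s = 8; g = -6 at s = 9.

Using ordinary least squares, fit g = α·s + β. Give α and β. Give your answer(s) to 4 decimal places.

α = -1.0407, β = 4.0116

Setting ∂/∂α … = 0 gives: 204·α + 26·β = -108;  26·α + 5·β = -7.
Δ = 204·5 − 26² = 344.
α = ((-108)·5 − 26·(-7))/344 = -179/172; β = (204·(-7) − 26·(-108))/344 = 345/86.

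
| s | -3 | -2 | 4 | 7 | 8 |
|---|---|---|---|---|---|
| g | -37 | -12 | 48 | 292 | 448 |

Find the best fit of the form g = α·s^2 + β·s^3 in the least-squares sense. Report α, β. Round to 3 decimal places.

With design matrix M, MᵀM = [[6850, 50324]; [50324, 384682]] and Mᵀg = [43367, 333699]ᵀ.
Eliminating β: 384682·(row 1) − 50324·(row 2) gives 102566724·α = 384682·43367 − 50324·333699 = -110564182, so α = -55282091/51283362.
Then β = (333699 − 50324·(-55282091/51283362))/384682 = 51718621/51283362.

α = -1.078, β = 1.008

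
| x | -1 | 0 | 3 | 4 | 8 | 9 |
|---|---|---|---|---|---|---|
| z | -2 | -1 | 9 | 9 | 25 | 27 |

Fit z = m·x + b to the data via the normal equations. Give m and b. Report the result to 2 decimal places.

From the data, Σx·x = 171, Σx = 23, Σ1 = 6.
Right-hand side: Σx·z = 508, Σz = 67.
Δ = 171·6 − 23² = 497.
m = (508·6 − 23·67)/497 = 1507/497; b = (171·67 − 23·508)/497 = -227/497.

m = 3.03, b = -0.46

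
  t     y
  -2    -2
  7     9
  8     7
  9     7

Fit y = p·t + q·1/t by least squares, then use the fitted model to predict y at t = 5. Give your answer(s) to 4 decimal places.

The normal system AᵀA·[p, q]ᵀ = Aᵀy is [[198, 4]; [4, 75793/254016]]·[p, q]ᵀ = [186, 1985/504]ᵀ.
det = 198·(75793/254016) − 4² = 607931/14112.
p = (186·(75793/254016) − 4·(1985/504))/(607931/14112) = 1682623/1823793; q = (198·(1985/504) − 4·186)/(607931/14112) = 505512/607931.
At t = 5: ŷ = (1682623/1823793)·(5) + (505512/607931)·(1/5) = 43582111/9118965.

ŷ = 4.7793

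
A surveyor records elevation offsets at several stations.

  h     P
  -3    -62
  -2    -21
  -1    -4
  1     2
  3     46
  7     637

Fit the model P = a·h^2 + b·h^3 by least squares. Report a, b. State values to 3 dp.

The normal equations are: 2581·a + 16775·b = 30983;  16775·a + 119173·b = 221581.
(Σh^2·h^2 = 2581, Σh^2·h^3 = 16775, Σh^3·h^3 = 119173, Σh^2·P = 30983, Σh^3·P = 221581.)
Eliminating b: 119173·(row 1) − 16775·(row 2) gives 26184888·a = 119173·30983 − 16775·221581 = -24684216, so a = -1028509/1091037.
Then b = (221581 − 16775·(-1028509/1091037))/119173 = 2173364/1091037.

a = -0.943, b = 1.992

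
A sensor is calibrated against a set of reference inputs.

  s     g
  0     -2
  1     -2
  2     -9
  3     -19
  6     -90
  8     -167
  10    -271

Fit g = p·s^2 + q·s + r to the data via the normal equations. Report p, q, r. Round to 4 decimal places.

AᵀA·[p, q, r]ᵀ = Aᵀg reads: 15490·p + 1764·q + 214·r = -41237;  1764·p + 214·q + 30·r = -4663;  214·p + 30·q + 7·r = -560.
(Σs^2·s^2 = 15490, Σs^2·s = 1764, Σs^2 = 214, Σs·s = 214, Σs = 30, Σ1 = 7, Σs^2·g = -41237, Σs·g = -4663, Σg = -560.)
Row-reducing yields p = -993/326, q = 15703/4238, r = -5846/2119.

p = -3.0460, q = 3.7053, r = -2.7588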